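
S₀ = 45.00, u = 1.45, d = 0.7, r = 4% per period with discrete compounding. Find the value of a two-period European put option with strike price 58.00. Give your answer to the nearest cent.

15.58

Risk-neutral probability p = (1 + 0.04 − 0.7)/(1.45 − 0.7) = 0.3400/0.7500 = 0.4533
Terminal stock prices: S_uu = 94.61, S_ud = 45.67, S_dd = 22.05
Terminal payoffs (K − S): max(-36.61, 0) = 0, max(12.33, 0) = 12.33, max(35.95, 0) = 35.95
Node u (S = 65.25): V_u = 1/1.04·[0.4533·0.0000 + 0.5467·12.3250] = 6.4785
Node d (S = 31.5): V_d = 1/1.04·[0.4533·12.3250 + 0.5467·35.9500] = 24.2692
Node 0 (S = 45): V_0 = 1/1.04·[0.4533·6.4785 + 0.5467·24.2692] = 15.5809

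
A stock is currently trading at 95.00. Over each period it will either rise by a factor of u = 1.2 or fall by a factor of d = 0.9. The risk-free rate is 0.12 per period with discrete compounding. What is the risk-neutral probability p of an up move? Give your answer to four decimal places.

p = 0.7333

Risk-neutral probability p = (1 + 0.12 − 0.9)/(1.2 − 0.9) = 0.2200/0.3000 = 0.7333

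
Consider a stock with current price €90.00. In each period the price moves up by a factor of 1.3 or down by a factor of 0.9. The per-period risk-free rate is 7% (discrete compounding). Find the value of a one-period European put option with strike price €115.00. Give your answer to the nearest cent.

Risk-neutral probability p = (1 + 0.07 − 0.9)/(1.3 − 0.9) = 0.1700/0.4000 = 0.4250
Terminal stock prices: S_u = 117, S_d = 81
Terminal payoffs (K − S): max(-2, 0) = 0, max(34, 0) = 34
Node 0 (S = 90): V_0 = 1/1.07·[0.4250·0.0000 + 0.5750·34.0000] = 18.2710

€18.27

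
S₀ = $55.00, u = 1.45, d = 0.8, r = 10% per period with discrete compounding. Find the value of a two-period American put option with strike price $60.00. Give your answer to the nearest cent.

Risk-neutral probability p = (1 + 0.1 − 0.8)/(1.45 − 0.8) = 0.3000/0.6500 = 0.4615
Terminal stock prices: S_uu = 115.6, S_ud = 63.8, S_dd = 35.2
Terminal payoffs (K − S): max(-55.64, 0) = 0, max(-3.8, 0) = 0, max(24.8, 0) = 24.8
Node u (S = 79.75): continuation = 1/1.1·[0.4615·0.0000 + 0.5385·0.0000] = 0.0000; exercise value = 0.0000 ≤ continuation, so V_u = 0.0000
Node d (S = 44): continuation = 1/1.1·[0.4615·0.0000 + 0.5385·24.8000] = 12.1399; exercise value = 16.0000 > continuation, so V_d = 16.0000 (exercise)
Node 0 (S = 55): continuation = 1/1.1·[0.4615·0.0000 + 0.5385·16.0000] = 7.8322; exercise value = 5.0000 ≤ continuation, so V_0 = 7.8322

$7.83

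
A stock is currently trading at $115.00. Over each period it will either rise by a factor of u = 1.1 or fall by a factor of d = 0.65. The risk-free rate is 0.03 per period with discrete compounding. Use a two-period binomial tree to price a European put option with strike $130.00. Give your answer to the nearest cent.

Risk-neutral probability p = (1 + 0.03 − 0.65)/(1.1 − 0.65) = 0.3800/0.4500 = 0.8444
Terminal stock prices: S_uu = 139.2, S_ud = 82.23, S_dd = 48.59
Terminal payoffs (K − S): max(-9.15, 0) = 0, max(47.77, 0) = 47.77, max(81.41, 0) = 81.41
Node u (S = 126.5): V_u = 1/1.03·[0.8444·0.0000 + 0.1556·47.7750] = 7.2152
Node d (S = 74.75): V_d = 1/1.03·[0.8444·47.7750 + 0.1556·81.4125] = 51.4636
Node 0 (S = 115): V_0 = 1/1.03·[0.8444·7.2152 + 0.1556·51.4636] = 13.6877

$13.69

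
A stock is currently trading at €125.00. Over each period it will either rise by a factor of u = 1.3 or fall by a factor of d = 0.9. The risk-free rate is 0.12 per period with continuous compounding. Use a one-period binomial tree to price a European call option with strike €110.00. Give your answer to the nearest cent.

€27.44

Risk-neutral probability p = (e^0.12 − 0.9)/(1.3 − 0.9) = 0.2275/0.4000 = 0.5687
Terminal stock prices: S_u = 162.5, S_d = 112.5
Terminal payoffs (S − K): max(52.5, 0) = 52.5, max(2.5, 0) = 2.5
Node 0 (S = 125): V_0 = e^(−0.12)·[0.5687·52.5000 + 0.4313·2.5000] = 27.4388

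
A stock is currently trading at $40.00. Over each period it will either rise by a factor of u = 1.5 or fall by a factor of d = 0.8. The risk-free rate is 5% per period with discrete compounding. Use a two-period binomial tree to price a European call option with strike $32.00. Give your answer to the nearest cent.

Risk-neutral probability p = (1 + 0.05 − 0.8)/(1.5 − 0.8) = 0.2500/0.7000 = 0.3571
Terminal stock prices: S_uu = 90, S_ud = 48, S_dd = 25.6
Terminal payoffs (S − K): max(58, 0) = 58, max(16, 0) = 16, max(-6.4, 0) = 0
Node u (S = 60): V_u = 1/1.05·[0.3571·58.0000 + 0.6429·16.0000] = 29.5238
Node d (S = 32): V_d = 1/1.05·[0.3571·16.0000 + 0.6429·0.0000] = 5.4422
Node 0 (S = 40): V_0 = 1/1.05·[0.3571·29.5238 + 0.6429·5.4422] = 13.3741

$13.37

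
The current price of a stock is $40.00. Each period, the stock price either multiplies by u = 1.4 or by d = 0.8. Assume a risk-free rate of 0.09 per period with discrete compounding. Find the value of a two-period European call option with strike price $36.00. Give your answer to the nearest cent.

$12.04

Risk-neutral probability p = (1 + 0.09 − 0.8)/(1.4 − 0.8) = 0.2900/0.6000 = 0.4833
Terminal stock prices: S_uu = 78.4, S_ud = 44.8, S_dd = 25.6
Terminal payoffs (S − K): max(42.4, 0) = 42.4, max(8.8, 0) = 8.8, max(-10.4, 0) = 0
Node u (S = 56): V_u = 1/1.09·[0.4833·42.4000 + 0.5167·8.8000] = 22.9725
Node d (S = 32): V_d = 1/1.09·[0.4833·8.8000 + 0.5167·0.0000] = 3.9021
Node 0 (S = 40): V_0 = 1/1.09·[0.4833·22.9725 + 0.5167·3.9021] = 12.0362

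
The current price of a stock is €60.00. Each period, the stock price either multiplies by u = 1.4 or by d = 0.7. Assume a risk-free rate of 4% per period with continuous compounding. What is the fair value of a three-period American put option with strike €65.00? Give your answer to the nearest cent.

€14.07

Risk-neutral probability p = (e^0.04 − 0.7)/(1.4 − 0.7) = 0.3408/0.7000 = 0.4869
Terminal stock prices: S_uuu = 164.6, S_uud = 82.32, S_udd = 41.16, S_ddd = 20.58
Terminal payoffs (K − S): max(-99.64, 0) = 0, max(-17.32, 0) = 0, max(23.84, 0) = 23.84, max(44.42, 0) = 44.42
Node uu (S = 117.6): continuation = e^(−0.04)·[0.4869·0.0000 + 0.5131·0.0000] = 0.0000; exercise value = 0.0000 ≤ continuation, so V_uu = 0.0000
Node ud (S = 58.8): continuation = e^(−0.04)·[0.4869·0.0000 + 0.5131·23.8400] = 11.7533; exercise value = 6.2000 ≤ continuation, so V_ud = 11.7533
Node dd (S = 29.4): continuation = e^(−0.04)·[0.4869·23.8400 + 0.5131·44.4200] = 33.0513; exercise value = 35.6000 > continuation, so V_dd = 35.6000 (exercise)
Node u (S = 84): continuation = e^(−0.04)·[0.4869·0.0000 + 0.5131·11.7533] = 5.7945; exercise value = 0.0000 ≤ continuation, so V_u = 5.7945
Node d (S = 42): continuation = e^(−0.04)·[0.4869·11.7533 + 0.5131·35.6000] = 23.0490; exercise value = 23.0000 ≤ continuation, so V_d = 23.0490
Node 0 (S = 60): continuation = e^(−0.04)·[0.4869·5.7945 + 0.5131·23.0490] = 14.0739; exercise value = 5.0000 ≤ continuation, so V_0 = 14.0739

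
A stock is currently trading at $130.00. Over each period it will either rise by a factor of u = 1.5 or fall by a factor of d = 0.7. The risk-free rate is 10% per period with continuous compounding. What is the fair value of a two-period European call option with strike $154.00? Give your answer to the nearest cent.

Risk-neutral probability p = (e^0.1 − 0.7)/(1.5 − 0.7) = 0.4052/0.8000 = 0.5065
Terminal stock prices: S_uu = 292.5, S_ud = 136.5, S_dd = 63.7
Terminal payoffs (S − K): max(138.5, 0) = 138.5, max(-17.5, 0) = 0, max(-90.3, 0) = 0
Node u (S = 195): V_u = e^(−0.1)·[0.5065·138.5000 + 0.4935·0.0000] = 63.4700
Node d (S = 91): V_d = e^(−0.1)·[0.5065·0.0000 + 0.4935·0.0000] = 0.0000
Node 0 (S = 130): V_0 = e^(−0.1)·[0.5065·63.4700 + 0.4935·0.0000] = 29.0862

$29.09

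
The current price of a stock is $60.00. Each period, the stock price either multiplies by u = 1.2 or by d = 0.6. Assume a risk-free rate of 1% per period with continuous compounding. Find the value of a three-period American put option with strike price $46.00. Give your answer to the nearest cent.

$5.07

Risk-neutral probability p = (e^0.01 − 0.6)/(1.2 − 0.6) = 0.4101/0.6000 = 0.6834
Terminal stock prices: S_uuu = 103.7, S_uud = 51.84, S_udd = 25.92, S_ddd = 12.96
Terminal payoffs (K − S): max(-57.68, 0) = 0, max(-5.84, 0) = 0, max(20.08, 0) = 20.08, max(33.04, 0) = 33.04
Node uu (S = 86.4): continuation = e^(−0.01)·[0.6834·0.0000 + 0.3166·0.0000] = 0.0000; exercise value = 0.0000 ≤ continuation, so V_uu = 0.0000
Node ud (S = 43.2): continuation = e^(−0.01)·[0.6834·0.0000 + 0.3166·20.0800] = 6.2937; exercise value = 2.8000 ≤ continuation, so V_ud = 6.2937
Node dd (S = 21.6): continuation = e^(−0.01)·[0.6834·20.0800 + 0.3166·33.0400] = 23.9423; exercise value = 24.4000 > continuation, so V_dd = 24.4000 (exercise)
Node u (S = 72): continuation = e^(−0.01)·[0.6834·0.0000 + 0.3166·6.2937] = 1.9727; exercise value = 0.0000 ≤ continuation, so V_u = 1.9727
Node d (S = 36): continuation = e^(−0.01)·[0.6834·6.2937 + 0.3166·24.4000] = 11.9062; exercise value = 10.0000 ≤ continuation, so V_d = 11.9062
Node 0 (S = 60): continuation = e^(−0.01)·[0.6834·1.9727 + 0.3166·11.9062] = 5.0665; exercise value = 0.0000 ≤ continuation, so V_0 = 5.0665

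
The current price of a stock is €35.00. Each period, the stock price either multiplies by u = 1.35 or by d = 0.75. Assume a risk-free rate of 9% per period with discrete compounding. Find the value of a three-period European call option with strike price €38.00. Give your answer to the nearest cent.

Risk-neutral probability p = (1 + 0.09 − 0.75)/(1.35 − 0.75) = 0.3400/0.6000 = 0.5667
Terminal stock prices: S_uuu = 86.11, S_uud = 47.84, S_udd = 26.58, S_ddd = 14.77
Terminal payoffs (S − K): max(48.11, 0) = 48.11, max(9.841, 0) = 9.841, max(-11.42, 0) = 0, max(-23.23, 0) = 0
Node uu (S = 63.79): V_uu = 1/1.09·[0.5667·48.1131 + 0.4333·9.8406] = 28.9251
Node ud (S = 35.44): V_ud = 1/1.09·[0.5667·9.8406 + 0.4333·0.0000] = 5.1159
Node dd (S = 19.69): V_dd = 1/1.09·[0.5667·0.0000 + 0.4333·0.0000] = 0.0000
Node u (S = 47.25): V_u = 1/1.09·[0.5667·28.9251 + 0.4333·5.1159] = 17.0714
Node d (S = 26.25): V_d = 1/1.09·[0.5667·5.1159 + 0.4333·0.0000] = 2.6597
Node 0 (S = 35): V_0 = 1/1.09·[0.5667·17.0714 + 0.4333·2.6597] = 9.9324

€9.93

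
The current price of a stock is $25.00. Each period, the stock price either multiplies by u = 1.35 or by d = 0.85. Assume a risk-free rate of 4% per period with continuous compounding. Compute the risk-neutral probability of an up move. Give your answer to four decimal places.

p = 0.3816

Risk-neutral probability p = (e^0.04 − 0.85)/(1.35 − 0.85) = 0.1908/0.5000 = 0.3816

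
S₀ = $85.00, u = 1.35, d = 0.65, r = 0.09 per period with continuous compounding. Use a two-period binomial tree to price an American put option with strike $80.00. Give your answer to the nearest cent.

Risk-neutral probability p = (e^0.09 − 0.65)/(1.35 − 0.65) = 0.4442/0.7000 = 0.6345
Terminal stock prices: S_uu = 154.9, S_ud = 74.59, S_dd = 35.91
Terminal payoffs (K − S): max(-74.91, 0) = 0, max(5.412, 0) = 5.412, max(44.09, 0) = 44.09
Node u (S = 114.8): continuation = e^(−0.09)·[0.6345·0.0000 + 0.3655·5.4125] = 1.8078; exercise value = 0.0000 ≤ continuation, so V_u = 1.8078
Node d (S = 55.25): continuation = e^(−0.09)·[0.6345·5.4125 + 0.3655·44.0875] = 17.8645; exercise value = 24.7500 > continuation, so V_d = 24.7500 (exercise)
Node 0 (S = 85): continuation = e^(−0.09)·[0.6345·1.8078 + 0.3655·24.7500] = 9.3151; exercise value = 0.0000 ≤ continuation, so V_0 = 9.3151

$9.32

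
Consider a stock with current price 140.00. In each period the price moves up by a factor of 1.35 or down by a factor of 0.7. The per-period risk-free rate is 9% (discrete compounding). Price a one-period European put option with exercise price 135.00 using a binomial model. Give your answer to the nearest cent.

13.58

Risk-neutral probability p = (1 + 0.09 − 0.7)/(1.35 − 0.7) = 0.3900/0.6500 = 0.6000
Terminal stock prices: S_u = 189, S_d = 98
Terminal payoffs (K − S): max(-54, 0) = 0, max(37, 0) = 37
Node 0 (S = 140): V_0 = 1/1.09·[0.6000·0.0000 + 0.4000·37.0000] = 13.5780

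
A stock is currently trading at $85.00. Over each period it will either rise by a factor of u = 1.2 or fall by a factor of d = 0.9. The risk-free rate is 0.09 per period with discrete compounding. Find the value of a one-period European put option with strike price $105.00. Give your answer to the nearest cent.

$11.33

Risk-neutral probability p = (1 + 0.09 − 0.9)/(1.2 − 0.9) = 0.1900/0.3000 = 0.6333
Terminal stock prices: S_u = 102, S_d = 76.5
Terminal payoffs (K − S): max(3, 0) = 3, max(28.5, 0) = 28.5
Node 0 (S = 85): V_0 = 1/1.09·[0.6333·3.0000 + 0.3667·28.5000] = 11.3303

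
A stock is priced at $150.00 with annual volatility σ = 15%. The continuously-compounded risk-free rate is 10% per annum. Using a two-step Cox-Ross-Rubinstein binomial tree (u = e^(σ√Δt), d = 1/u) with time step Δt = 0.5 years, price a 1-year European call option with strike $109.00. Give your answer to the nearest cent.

$51.37

CRR parameters: u = e^(σ√Δt) = e^(0.15·√0.5) = 1.1119, d = 1/u = 0.8994
Per-period rate: rΔt = 0.1·0.5 = 0.05, so R = e^0.05 = 1.0513
Risk-neutral probability p = (e^0.05 − 0.8994)/(1.1119 − 0.8994) = 0.1519/0.2125 = 0.7148
Terminal stock prices: S_uu = 185.4, S_ud = 150, S_dd = 121.3
Terminal payoffs (S − K): max(76.45, 0) = 76.45, max(41, 0) = 41, max(12.33, 0) = 12.33
Node u (S = 166.8): V_u = e^(−0.05)·[0.7148·76.4467 + 0.2852·41.0000] = 63.1003
Node d (S = 134.9): V_d = e^(−0.05)·[0.7148·41.0000 + 0.2852·12.3287] = 31.2208
Node 0 (S = 150): V_0 = e^(−0.05)·[0.7148·63.1003 + 0.2852·31.2208] = 51.3727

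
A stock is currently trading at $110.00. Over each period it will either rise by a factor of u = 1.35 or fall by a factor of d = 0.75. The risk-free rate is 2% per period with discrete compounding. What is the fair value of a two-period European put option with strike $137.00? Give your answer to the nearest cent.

$34.03

Risk-neutral probability p = (1 + 0.02 − 0.75)/(1.35 − 0.75) = 0.2700/0.6000 = 0.4500
Terminal stock prices: S_uu = 200.5, S_ud = 111.4, S_dd = 61.88
Terminal payoffs (K − S): max(-63.48, 0) = 0, max(25.62, 0) = 25.62, max(75.12, 0) = 75.12
Node u (S = 148.5): V_u = 1/1.02·[0.4500·0.0000 + 0.5500·25.6250] = 13.8174
Node d (S = 82.5): V_d = 1/1.02·[0.4500·25.6250 + 0.5500·75.1250] = 51.8137
Node 0 (S = 110): V_0 = 1/1.02·[0.4500·13.8174 + 0.5500·51.8137] = 34.0347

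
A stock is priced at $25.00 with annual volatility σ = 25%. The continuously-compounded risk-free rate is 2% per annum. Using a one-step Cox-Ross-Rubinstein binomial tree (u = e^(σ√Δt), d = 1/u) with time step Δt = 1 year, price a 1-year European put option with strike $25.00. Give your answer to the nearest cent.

CRR parameters: u = e^(σ√Δt) = e^(0.25·√1) = 1.2840, d = 1/u = 0.7788
Per-period rate: rΔt = 0.02·1 = 0.02, so R = e^0.02 = 1.0202
Risk-neutral probability p = (e^0.02 − 0.7788)/(1.2840 − 0.7788) = 0.2414/0.5052 = 0.4778
Terminal stock prices: S_u = 32.1, S_d = 19.47
Terminal payoffs (K − S): max(-7.101, 0) = 0, max(5.53, 0) = 5.53
Node 0 (S = 25): V_0 = e^(−0.02)·[0.4778·0.0000 + 0.5222·5.5300] = 2.8305

$2.83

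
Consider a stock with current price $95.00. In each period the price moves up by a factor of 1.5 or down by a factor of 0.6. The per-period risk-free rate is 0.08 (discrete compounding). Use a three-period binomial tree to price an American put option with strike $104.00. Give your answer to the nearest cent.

Risk-neutral probability p = (1 + 0.08 − 0.6)/(1.5 − 0.6) = 0.4800/0.9000 = 0.5333
Terminal stock prices: S_uuu = 320.6, S_uud = 128.2, S_udd = 51.3, S_ddd = 20.52
Terminal payoffs (K − S): max(-216.6, 0) = 0, max(-24.25, 0) = 0, max(52.7, 0) = 52.7, max(83.48, 0) = 83.48
Node uu (S = 213.8): continuation = 1/1.08·[0.5333·0.0000 + 0.4667·0.0000] = 0.0000; exercise value = 0.0000 ≤ continuation, so V_uu = 0.0000
Node ud (S = 85.5): continuation = 1/1.08·[0.5333·0.0000 + 0.4667·52.7000] = 22.7716; exercise value = 18.5000 ≤ continuation, so V_ud = 22.7716
Node dd (S = 34.2): continuation = 1/1.08·[0.5333·52.7000 + 0.4667·83.4800] = 62.0963; exercise value = 69.8000 > continuation, so V_dd = 69.8000 (exercise)
Node u (S = 142.5): continuation = 1/1.08·[0.5333·0.0000 + 0.4667·22.7716] = 9.8396; exercise value = 0.0000 ≤ continuation, so V_u = 9.8396
Node d (S = 57): continuation = 1/1.08·[0.5333·22.7716 + 0.4667·69.8000] = 41.4057; exercise value = 47.0000 > continuation, so V_d = 47.0000 (exercise)
Node 0 (S = 95): continuation = 1/1.08·[0.5333·9.8396 + 0.4667·47.0000] = 25.1677; exercise value = 9.0000 ≤ continuation, so V_0 = 25.1677

$25.17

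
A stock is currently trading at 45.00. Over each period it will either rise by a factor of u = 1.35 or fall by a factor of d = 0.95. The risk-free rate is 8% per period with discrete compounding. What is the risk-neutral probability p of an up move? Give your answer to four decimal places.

p = 0.3250

Risk-neutral probability p = (1 + 0.08 − 0.95)/(1.35 − 0.95) = 0.1300/0.4000 = 0.3250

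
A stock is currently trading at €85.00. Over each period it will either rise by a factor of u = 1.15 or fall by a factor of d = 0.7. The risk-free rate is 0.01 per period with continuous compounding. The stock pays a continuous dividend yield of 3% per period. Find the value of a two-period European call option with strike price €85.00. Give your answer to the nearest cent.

€10.42

Per-period risk-free factor R = e^0.01 = 1.0101; dividend-adjusted growth = e^(0.01−0.03) = 0.9802.
Risk-neutral probability p = (0.9802 − 0.7)/(1.15 − 0.7) = 0.2802/0.4500 = 0.6227
Terminal stock prices: S_uu = 112.4, S_ud = 68.42, S_dd = 41.65
Terminal payoffs (S − K): max(27.41, 0) = 27.41, max(-16.58, 0) = 0, max(-43.35, 0) = 0
Node u (S = 97.75): V_u = e^(−0.01)·[0.6227·27.4125 + 0.3773·0.0000] = 16.8989
Node d (S = 59.5): V_d = e^(−0.01)·[0.6227·0.0000 + 0.3773·0.0000] = 0.0000
Node 0 (S = 85): V_0 = e^(−0.01)·[0.6227·16.8989 + 0.3773·0.0000] = 10.4177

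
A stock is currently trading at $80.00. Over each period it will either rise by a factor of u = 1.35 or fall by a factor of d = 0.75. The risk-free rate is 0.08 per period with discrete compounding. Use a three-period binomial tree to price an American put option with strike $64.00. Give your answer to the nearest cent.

$3.87

Risk-neutral probability p = (1 + 0.08 − 0.75)/(1.35 − 0.75) = 0.3300/0.6000 = 0.5500
Terminal stock prices: S_uuu = 196.8, S_uud = 109.4, S_udd = 60.75, S_ddd = 33.75
Terminal payoffs (K − S): max(-132.8, 0) = 0, max(-45.35, 0) = 0, max(3.25, 0) = 3.25, max(30.25, 0) = 30.25
Node uu (S = 145.8): continuation = 1/1.08·[0.5500·0.0000 + 0.4500·0.0000] = 0.0000; exercise value = 0.0000 ≤ continuation, so V_uu = 0.0000
Node ud (S = 81): continuation = 1/1.08·[0.5500·0.0000 + 0.4500·3.2500] = 1.3542; exercise value = 0.0000 ≤ continuation, so V_ud = 1.3542
Node dd (S = 45): continuation = 1/1.08·[0.5500·3.2500 + 0.4500·30.2500] = 14.2593; exercise value = 19.0000 > continuation, so V_dd = 19.0000 (exercise)
Node u (S = 108): continuation = 1/1.08·[0.5500·0.0000 + 0.4500·1.3542] = 0.5642; exercise value = 0.0000 ≤ continuation, so V_u = 0.5642
Node d (S = 60): continuation = 1/1.08·[0.5500·1.3542 + 0.4500·19.0000] = 8.6063; exercise value = 4.0000 ≤ continuation, so V_d = 8.6063
Node 0 (S = 80): continuation = 1/1.08·[0.5500·0.5642 + 0.4500·8.6063] = 3.8733; exercise value = 0.0000 ≤ continuation, so V_0 = 3.8733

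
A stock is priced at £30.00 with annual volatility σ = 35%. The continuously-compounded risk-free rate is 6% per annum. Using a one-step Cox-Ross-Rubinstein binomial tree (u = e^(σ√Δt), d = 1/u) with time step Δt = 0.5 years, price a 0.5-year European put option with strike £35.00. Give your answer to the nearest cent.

CRR parameters: u = e^(σ√Δt) = e^(0.35·√0.5) = 1.2808, d = 1/u = 0.7808
Per-period rate: rΔt = 0.06·0.5 = 0.03, so R = e^0.03 = 1.0305
Risk-neutral probability p = (e^0.03 − 0.7808)/(1.2808 − 0.7808) = 0.2497/0.5000 = 0.4993
Terminal stock prices: S_u = 38.42, S_d = 23.42
Terminal payoffs (K − S): max(-3.424, 0) = 0, max(11.58, 0) = 11.58
Node 0 (S = 30): V_0 = e^(−0.03)·[0.4993·0.0000 + 0.5007·11.5772] = 5.6249

£5.62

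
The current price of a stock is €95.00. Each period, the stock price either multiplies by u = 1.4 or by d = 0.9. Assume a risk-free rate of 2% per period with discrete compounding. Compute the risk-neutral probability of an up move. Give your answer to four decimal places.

p = 0.2400

Risk-neutral probability p = (1 + 0.02 − 0.9)/(1.4 − 0.9) = 0.1200/0.5000 = 0.2400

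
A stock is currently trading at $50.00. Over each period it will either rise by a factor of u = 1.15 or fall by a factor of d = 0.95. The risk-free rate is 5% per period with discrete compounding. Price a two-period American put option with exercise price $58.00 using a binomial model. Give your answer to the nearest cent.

$8.00

Risk-neutral probability p = (1 + 0.05 − 0.95)/(1.15 − 0.95) = 0.1000/0.2000 = 0.5000
Terminal stock prices: S_uu = 66.12, S_ud = 54.62, S_dd = 45.12
Terminal payoffs (K − S): max(-8.125, 0) = 0, max(3.375, 0) = 3.375, max(12.88, 0) = 12.88
Node u (S = 57.5): continuation = 1/1.05·[0.5000·0.0000 + 0.5000·3.3750] = 1.6071; exercise value = 0.5000 ≤ continuation, so V_u = 1.6071
Node d (S = 47.5): continuation = 1/1.05·[0.5000·3.3750 + 0.5000·12.8750] = 7.7381; exercise value = 10.5000 > continuation, so V_d = 10.5000 (exercise)
Node 0 (S = 50): continuation = 1/1.05·[0.5000·1.6071 + 0.5000·10.5000] = 5.7653; exercise value = 8.0000 > continuation, so V_0 = 8.0000 (exercise)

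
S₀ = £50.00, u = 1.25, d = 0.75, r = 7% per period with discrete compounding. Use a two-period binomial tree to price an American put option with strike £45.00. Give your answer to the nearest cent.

£2.52

Risk-neutral probability p = (1 + 0.07 − 0.75)/(1.25 − 0.75) = 0.3200/0.5000 = 0.6400
Terminal stock prices: S_uu = 78.12, S_ud = 46.88, S_dd = 28.12
Terminal payoffs (K − S): max(-33.12, 0) = 0, max(-1.875, 0) = 0, max(16.88, 0) = 16.88
Node u (S = 62.5): continuation = 1/1.07·[0.6400·0.0000 + 0.3600·0.0000] = 0.0000; exercise value = 0.0000 ≤ continuation, so V_u = 0.0000
Node d (S = 37.5): continuation = 1/1.07·[0.6400·0.0000 + 0.3600·16.8750] = 5.6776; exercise value = 7.5000 > continuation, so V_d = 7.5000 (exercise)
Node 0 (S = 50): continuation = 1/1.07·[0.6400·0.0000 + 0.3600·7.5000] = 2.5234; exercise value = 0.0000 ≤ continuation, so V_0 = 2.5234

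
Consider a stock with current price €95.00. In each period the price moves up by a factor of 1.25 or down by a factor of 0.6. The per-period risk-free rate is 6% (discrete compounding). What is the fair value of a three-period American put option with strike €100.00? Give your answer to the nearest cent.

€18.50

Risk-neutral probability p = (1 + 0.06 − 0.6)/(1.25 − 0.6) = 0.4600/0.6500 = 0.7077
Terminal stock prices: S_uuu = 185.5, S_uud = 89.06, S_udd = 42.75, S_ddd = 20.52
Terminal payoffs (K − S): max(-85.55, 0) = 0, max(10.94, 0) = 10.94, max(57.25, 0) = 57.25, max(79.48, 0) = 79.48
Node uu (S = 148.4): continuation = 1/1.06·[0.7077·0.0000 + 0.2923·10.9375] = 3.0161; exercise value = 0.0000 ≤ continuation, so V_uu = 3.0161
Node ud (S = 71.25): continuation = 1/1.06·[0.7077·10.9375 + 0.2923·57.2500] = 23.0896; exercise value = 28.7500 > continuation, so V_ud = 28.7500 (exercise)
Node dd (S = 34.2): continuation = 1/1.06·[0.7077·57.2500 + 0.2923·79.4800] = 60.1396; exercise value = 65.8000 > continuation, so V_dd = 65.8000 (exercise)
Node u (S = 118.8): continuation = 1/1.06·[0.7077·3.0161 + 0.2923·28.7500] = 9.9418; exercise value = 0.0000 ≤ continuation, so V_u = 9.9418
Node d (S = 57): continuation = 1/1.06·[0.7077·28.7500 + 0.2923·65.8000] = 37.3396; exercise value = 43.0000 > continuation, so V_d = 43.0000 (exercise)
Node 0 (S = 95): continuation = 1/1.06·[0.7077·9.9418 + 0.2923·43.0000] = 18.4953; exercise value = 5.0000 ≤ continuation, so V_0 = 18.4953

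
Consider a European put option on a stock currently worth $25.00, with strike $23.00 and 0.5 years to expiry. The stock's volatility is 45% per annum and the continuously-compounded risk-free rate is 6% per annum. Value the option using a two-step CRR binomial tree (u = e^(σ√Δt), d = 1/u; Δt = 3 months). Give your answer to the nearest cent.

CRR parameters: u = e^(σ√Δt) = e^(0.45·√0.25) = 1.2523, d = 1/u = 0.7985
Per-period rate: rΔt = 0.06·0.25 = 0.015, so R = e^0.015 = 1.0151
Risk-neutral probability p = (e^0.015 − 0.7985)/(1.2523 − 0.7985) = 0.2166/0.4538 = 0.4773
Terminal stock prices: S_uu = 39.21, S_ud = 25, S_dd = 15.94
Terminal payoffs (K − S): max(-16.21, 0) = 0, max(-2, 0) = 0, max(7.059, 0) = 7.059
Node u (S = 31.31): V_u = e^(−0.015)·[0.4773·0.0000 + 0.5227·0.0000] = 0.0000
Node d (S = 19.96): V_d = e^(−0.015)·[0.4773·0.0000 + 0.5227·7.0593] = 3.6350
Node 0 (S = 25): V_0 = e^(−0.015)·[0.4773·0.0000 + 0.5227·3.6350] = 1.8718

$1.87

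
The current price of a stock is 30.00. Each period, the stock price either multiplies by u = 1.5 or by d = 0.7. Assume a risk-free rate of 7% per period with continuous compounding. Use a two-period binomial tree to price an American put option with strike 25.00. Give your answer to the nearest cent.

2.56

Risk-neutral probability p = (e^0.07 − 0.7)/(1.5 − 0.7) = 0.3725/0.8000 = 0.4656
Terminal stock prices: S_uu = 67.5, S_ud = 31.5, S_dd = 14.7
Terminal payoffs (K − S): max(-42.5, 0) = 0, max(-6.5, 0) = 0, max(10.3, 0) = 10.3
Node u (S = 45): continuation = e^(−0.07)·[0.4656·0.0000 + 0.5344·0.0000] = 0.0000; exercise value = 0.0000 ≤ continuation, so V_u = 0.0000
Node d (S = 21): continuation = e^(−0.07)·[0.4656·0.0000 + 0.5344·10.3000] = 5.1319; exercise value = 4.0000 ≤ continuation, so V_d = 5.1319
Node 0 (S = 30): continuation = e^(−0.07)·[0.4656·0.0000 + 0.5344·5.1319] = 2.5569; exercise value = 0.0000 ≤ continuation, so V_0 = 2.5569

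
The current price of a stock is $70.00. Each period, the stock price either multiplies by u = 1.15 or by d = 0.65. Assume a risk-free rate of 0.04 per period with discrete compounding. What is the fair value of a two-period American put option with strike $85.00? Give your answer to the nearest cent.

Risk-neutral probability p = (1 + 0.04 − 0.65)/(1.15 − 0.65) = 0.3900/0.5000 = 0.7800
Terminal stock prices: S_uu = 92.57, S_ud = 52.33, S_dd = 29.58
Terminal payoffs (K − S): max(-7.575, 0) = 0, max(32.67, 0) = 32.67, max(55.42, 0) = 55.42
Node u (S = 80.5): continuation = 1/1.04·[0.7800·0.0000 + 0.2200·32.6750] = 6.9120; exercise value = 4.5000 ≤ continuation, so V_u = 6.9120
Node d (S = 45.5): continuation = 1/1.04·[0.7800·32.6750 + 0.2200·55.4250] = 36.2308; exercise value = 39.5000 > continuation, so V_d = 39.5000 (exercise)
Node 0 (S = 70): continuation = 1/1.04·[0.7800·6.9120 + 0.2200·39.5000] = 13.5398; exercise value = 15.0000 > continuation, so V_0 = 15.0000 (exercise)

$15.00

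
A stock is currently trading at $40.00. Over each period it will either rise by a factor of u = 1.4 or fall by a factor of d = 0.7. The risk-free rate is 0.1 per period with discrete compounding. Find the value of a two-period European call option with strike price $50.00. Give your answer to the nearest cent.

$7.66

Risk-neutral probability p = (1 + 0.1 − 0.7)/(1.4 − 0.7) = 0.4000/0.7000 = 0.5714
Terminal stock prices: S_uu = 78.4, S_ud = 39.2, S_dd = 19.6
Terminal payoffs (S − K): max(28.4, 0) = 28.4, max(-10.8, 0) = 0, max(-30.4, 0) = 0
Node u (S = 56): V_u = 1/1.1·[0.5714·28.4000 + 0.4286·0.0000] = 14.7532
Node d (S = 28): V_d = 1/1.1·[0.5714·0.0000 + 0.4286·0.0000] = 0.0000
Node 0 (S = 40): V_0 = 1/1.1·[0.5714·14.7532 + 0.4286·0.0000] = 7.6640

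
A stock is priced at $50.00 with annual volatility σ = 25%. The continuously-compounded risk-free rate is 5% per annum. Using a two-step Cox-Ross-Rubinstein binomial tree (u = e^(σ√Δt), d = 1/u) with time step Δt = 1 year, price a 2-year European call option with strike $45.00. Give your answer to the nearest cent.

$12.10

CRR parameters: u = e^(σ√Δt) = e^(0.25·√1) = 1.2840, d = 1/u = 0.7788
Per-period rate: rΔt = 0.05·1 = 0.05, so R = e^0.05 = 1.0513
Risk-neutral probability p = (e^0.05 − 0.7788)/(1.2840 − 0.7788) = 0.2725/0.5052 = 0.5393
Terminal stock prices: S_uu = 82.44, S_ud = 50, S_dd = 30.33
Terminal payoffs (S − K): max(37.44, 0) = 37.44, max(5, 0) = 5, max(-14.67, 0) = 0
Node u (S = 64.2): V_u = e^(−0.05)·[0.5393·37.4361 + 0.4607·5.0000] = 21.3959
Node d (S = 38.94): V_d = e^(−0.05)·[0.5393·5.0000 + 0.4607·0.0000] = 2.5650
Node 0 (S = 50): V_0 = e^(−0.05)·[0.5393·21.3959 + 0.4607·2.5650] = 12.1002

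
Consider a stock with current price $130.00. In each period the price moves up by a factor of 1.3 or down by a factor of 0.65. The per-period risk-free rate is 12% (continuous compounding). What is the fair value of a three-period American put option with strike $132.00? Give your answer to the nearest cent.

$14.58

Risk-neutral probability p = (e^0.12 − 0.65)/(1.3 − 0.65) = 0.4775/0.6500 = 0.7346
Terminal stock prices: S_uuu = 285.6, S_uud = 142.8, S_udd = 71.4, S_ddd = 35.7
Terminal payoffs (K − S): max(-153.6, 0) = 0, max(-10.81, 0) = 0, max(60.6, 0) = 60.6, max(96.3, 0) = 96.3
Node uu (S = 219.7): continuation = e^(−0.12)·[0.7346·0.0000 + 0.2654·0.0000] = 0.0000; exercise value = 0.0000 ≤ continuation, so V_uu = 0.0000
Node ud (S = 109.9): continuation = e^(−0.12)·[0.7346·0.0000 + 0.2654·60.5975] = 14.2634; exercise value = 22.1500 > continuation, so V_ud = 22.1500 (exercise)
Node dd (S = 54.93): continuation = e^(−0.12)·[0.7346·60.5975 + 0.2654·96.2987] = 62.1485; exercise value = 77.0750 > continuation, so V_dd = 77.0750 (exercise)
Node u (S = 169): continuation = e^(−0.12)·[0.7346·0.0000 + 0.2654·22.1500] = 5.2137; exercise value = 0.0000 ≤ continuation, so V_u = 5.2137
Node d (S = 84.5): continuation = e^(−0.12)·[0.7346·22.1500 + 0.2654·77.0750] = 32.5735; exercise value = 47.5000 > continuation, so V_d = 47.5000 (exercise)
Node 0 (S = 130): continuation = e^(−0.12)·[0.7346·5.2137 + 0.2654·47.5000] = 14.5774; exercise value = 2.0000 ≤ continuation, so V_0 = 14.5774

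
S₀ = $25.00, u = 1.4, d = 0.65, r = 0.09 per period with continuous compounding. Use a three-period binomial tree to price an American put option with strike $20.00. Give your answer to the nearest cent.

Risk-neutral probability p = (e^0.09 − 0.65)/(1.4 − 0.65) = 0.4442/0.7500 = 0.5922
Terminal stock prices: S_uuu = 68.6, S_uud = 31.85, S_udd = 14.79, S_ddd = 6.866
Terminal payoffs (K − S): max(-48.6, 0) = 0, max(-11.85, 0) = 0, max(5.212, 0) = 5.212, max(13.13, 0) = 13.13
Node uu (S = 49): continuation = e^(−0.09)·[0.5922·0.0000 + 0.4078·0.0000] = 0.0000; exercise value = 0.0000 ≤ continuation, so V_uu = 0.0000
Node ud (S = 22.75): continuation = e^(−0.09)·[0.5922·0.0000 + 0.4078·5.2125] = 1.9426; exercise value = 0.0000 ≤ continuation, so V_ud = 1.9426
Node dd (S = 10.56): continuation = e^(−0.09)·[0.5922·5.2125 + 0.4078·13.1344] = 7.7161; exercise value = 9.4375 > continuation, so V_dd = 9.4375 (exercise)
Node u (S = 35): continuation = e^(−0.09)·[0.5922·0.0000 + 0.4078·1.9426] = 0.7239; exercise value = 0.0000 ≤ continuation, so V_u = 0.7239
Node d (S = 16.25): continuation = e^(−0.09)·[0.5922·1.9426 + 0.4078·9.4375] = 4.5685; exercise value = 3.7500 ≤ continuation, so V_d = 4.5685
Node 0 (S = 25): continuation = e^(−0.09)·[0.5922·0.7239 + 0.4078·4.5685] = 2.0944; exercise value = 0.0000 ≤ continuation, so V_0 = 2.0944

$2.09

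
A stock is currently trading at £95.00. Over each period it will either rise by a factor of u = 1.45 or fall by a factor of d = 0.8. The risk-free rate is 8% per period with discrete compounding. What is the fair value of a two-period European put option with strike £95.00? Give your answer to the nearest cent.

Risk-neutral probability p = (1 + 0.08 − 0.8)/(1.45 − 0.8) = 0.2800/0.6500 = 0.4308
Terminal stock prices: S_uu = 199.7, S_ud = 110.2, S_dd = 60.8
Terminal payoffs (K − S): max(-104.7, 0) = 0, max(-15.2, 0) = 0, max(34.2, 0) = 34.2
Node u (S = 137.8): V_u = 1/1.08·[0.4308·0.0000 + 0.5692·0.0000] = 0.0000
Node d (S = 76): V_d = 1/1.08·[0.4308·0.0000 + 0.5692·34.2000] = 18.0256
Node 0 (S = 95): V_0 = 1/1.08·[0.4308·0.0000 + 0.5692·18.0256] = 9.5007

£9.50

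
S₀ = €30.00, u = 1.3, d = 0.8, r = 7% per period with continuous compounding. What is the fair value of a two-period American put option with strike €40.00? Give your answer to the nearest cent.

Risk-neutral probability p = (e^0.07 − 0.8)/(1.3 − 0.8) = 0.2725/0.5000 = 0.5450
Terminal stock prices: S_uu = 50.7, S_ud = 31.2, S_dd = 19.2
Terminal payoffs (K − S): max(-10.7, 0) = 0, max(8.8, 0) = 8.8, max(20.8, 0) = 20.8
Node u (S = 39): continuation = e^(−0.07)·[0.5450·0.0000 + 0.4550·8.8000] = 3.7332; exercise value = 1.0000 ≤ continuation, so V_u = 3.7332
Node d (S = 24): continuation = e^(−0.07)·[0.5450·8.8000 + 0.4550·20.8000] = 13.2958; exercise value = 16.0000 > continuation, so V_d = 16.0000 (exercise)
Node 0 (S = 30): continuation = e^(−0.07)·[0.5450·3.7332 + 0.4550·16.0000] = 8.6847; exercise value = 10.0000 > continuation, so V_0 = 10.0000 (exercise)

€10.00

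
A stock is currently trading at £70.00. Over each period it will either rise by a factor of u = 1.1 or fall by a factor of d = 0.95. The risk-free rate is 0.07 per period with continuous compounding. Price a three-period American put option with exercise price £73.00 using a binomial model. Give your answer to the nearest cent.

Risk-neutral probability p = (e^0.07 − 0.95)/(1.1 − 0.95) = 0.1225/0.1500 = 0.8167
Terminal stock prices: S_uuu = 93.17, S_uud = 80.47, S_udd = 69.49, S_ddd = 60.02
Terminal payoffs (K − S): max(-20.17, 0) = 0, max(-7.465, 0) = 0, max(3.508, 0) = 3.508, max(12.98, 0) = 12.98
Node uu (S = 84.7): continuation = e^(−0.07)·[0.8167·0.0000 + 0.1833·0.0000] = 0.0000; exercise value = 0.0000 ≤ continuation, so V_uu = 0.0000
Node ud (S = 73.15): continuation = e^(−0.07)·[0.8167·0.0000 + 0.1833·3.5075] = 0.5994; exercise value = 0.0000 ≤ continuation, so V_ud = 0.5994
Node dd (S = 63.17): continuation = e^(−0.07)·[0.8167·3.5075 + 0.1833·12.9838] = 4.8897; exercise value = 9.8250 > continuation, so V_dd = 9.8250 (exercise)
Node u (S = 77): continuation = e^(−0.07)·[0.8167·0.0000 + 0.1833·0.5994] = 0.1024; exercise value = 0.0000 ≤ continuation, so V_u = 0.1024
Node d (S = 66.5): continuation = e^(−0.07)·[0.8167·0.5994 + 0.1833·9.8250] = 2.1354; exercise value = 6.5000 > continuation, so V_d = 6.5000 (exercise)
Node 0 (S = 70): continuation = e^(−0.07)·[0.8167·0.1024 + 0.1833·6.5000] = 1.1888; exercise value = 3.0000 > continuation, so V_0 = 3.0000 (exercise)

£3.00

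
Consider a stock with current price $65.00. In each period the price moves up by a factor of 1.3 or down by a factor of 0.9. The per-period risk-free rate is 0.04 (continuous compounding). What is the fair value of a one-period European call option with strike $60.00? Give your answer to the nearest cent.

Risk-neutral probability p = (e^0.04 − 0.9)/(1.3 − 0.9) = 0.1408/0.4000 = 0.3520
Terminal stock prices: S_u = 84.5, S_d = 58.5
Terminal payoffs (S − K): max(24.5, 0) = 24.5, max(-1.5, 0) = 0
Node 0 (S = 65): V_0 = e^(−0.04)·[0.3520·24.5000 + 0.6480·0.0000] = 8.2865

$8.29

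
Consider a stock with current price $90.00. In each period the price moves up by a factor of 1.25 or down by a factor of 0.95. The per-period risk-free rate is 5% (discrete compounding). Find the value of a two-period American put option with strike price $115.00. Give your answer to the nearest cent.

$25.00

Risk-neutral probability p = (1 + 0.05 − 0.95)/(1.25 − 0.95) = 0.1000/0.3000 = 0.3333
Terminal stock prices: S_uu = 140.6, S_ud = 106.9, S_dd = 81.22
Terminal payoffs (K − S): max(-25.62, 0) = 0, max(8.125, 0) = 8.125, max(33.78, 0) = 33.78
Node u (S = 112.5): continuation = 1/1.05·[0.3333·0.0000 + 0.6667·8.1250] = 5.1587; exercise value = 2.5000 ≤ continuation, so V_u = 5.1587
Node d (S = 85.5): continuation = 1/1.05·[0.3333·8.1250 + 0.6667·33.7750] = 24.0238; exercise value = 29.5000 > continuation, so V_d = 29.5000 (exercise)
Node 0 (S = 90): continuation = 1/1.05·[0.3333·5.1587 + 0.6667·29.5000] = 20.3679; exercise value = 25.0000 > continuation, so V_0 = 25.0000 (exercise)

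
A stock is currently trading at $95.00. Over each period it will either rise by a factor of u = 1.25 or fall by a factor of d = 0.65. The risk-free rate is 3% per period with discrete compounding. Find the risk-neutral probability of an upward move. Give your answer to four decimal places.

p = 0.6333

Risk-neutral probability p = (1 + 0.03 − 0.65)/(1.25 − 0.65) = 0.3800/0.6000 = 0.6333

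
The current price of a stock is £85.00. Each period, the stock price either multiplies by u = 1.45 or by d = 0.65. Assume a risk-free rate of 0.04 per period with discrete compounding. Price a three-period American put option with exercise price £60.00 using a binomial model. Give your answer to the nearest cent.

£7.65

Risk-neutral probability p = (1 + 0.04 − 0.65)/(1.45 − 0.65) = 0.3900/0.8000 = 0.4875
Terminal stock prices: S_uuu = 259.1, S_uud = 116.2, S_udd = 52.07, S_ddd = 23.34
Terminal payoffs (K − S): max(-199.1, 0) = 0, max(-56.16, 0) = 0, max(7.927, 0) = 7.927, max(36.66, 0) = 36.66
Node uu (S = 178.7): continuation = 1/1.04·[0.4875·0.0000 + 0.5125·0.0000] = 0.0000; exercise value = 0.0000 ≤ continuation, so V_uu = 0.0000
Node ud (S = 80.11): continuation = 1/1.04·[0.4875·0.0000 + 0.5125·7.9269] = 3.9063; exercise value = 0.0000 ≤ continuation, so V_ud = 3.9063
Node dd (S = 35.91): continuation = 1/1.04·[0.4875·7.9269 + 0.5125·36.6569] = 21.7798; exercise value = 24.0875 > continuation, so V_dd = 24.0875 (exercise)
Node u (S = 123.2): continuation = 1/1.04·[0.4875·0.0000 + 0.5125·3.9063] = 1.9250; exercise value = 0.0000 ≤ continuation, so V_u = 1.9250
Node d (S = 55.25): continuation = 1/1.04·[0.4875·3.9063 + 0.5125·24.0875] = 13.7011; exercise value = 4.7500 ≤ continuation, so V_d = 13.7011
Node 0 (S = 85): continuation = 1/1.04·[0.4875·1.9250 + 0.5125·13.7011] = 7.6541; exercise value = 0.0000 ≤ continuation, so V_0 = 7.6541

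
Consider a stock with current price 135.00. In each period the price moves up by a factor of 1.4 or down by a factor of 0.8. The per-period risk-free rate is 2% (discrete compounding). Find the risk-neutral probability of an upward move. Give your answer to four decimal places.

p = 0.3667

Risk-neutral probability p = (1 + 0.02 − 0.8)/(1.4 − 0.8) = 0.2200/0.6000 = 0.3667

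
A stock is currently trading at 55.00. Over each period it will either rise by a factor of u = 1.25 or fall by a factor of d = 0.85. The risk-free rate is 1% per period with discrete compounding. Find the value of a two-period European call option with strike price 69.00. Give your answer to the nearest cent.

2.66

Risk-neutral probability p = (1 + 0.01 − 0.85)/(1.25 − 0.85) = 0.1600/0.4000 = 0.4000
Terminal stock prices: S_uu = 85.94, S_ud = 58.44, S_dd = 39.74
Terminal payoffs (S − K): max(16.94, 0) = 16.94, max(-10.56, 0) = 0, max(-29.26, 0) = 0
Node u (S = 68.75): V_u = 1/1.01·[0.4000·16.9375 + 0.6000·0.0000] = 6.7079
Node d (S = 46.75): V_d = 1/1.01·[0.4000·0.0000 + 0.6000·0.0000] = 0.0000
Node 0 (S = 55): V_0 = 1/1.01·[0.4000·6.7079 + 0.6000·0.0000] = 2.6566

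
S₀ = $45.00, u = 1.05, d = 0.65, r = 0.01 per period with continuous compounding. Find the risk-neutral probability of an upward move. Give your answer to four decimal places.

Risk-neutral probability p = (e^0.01 − 0.65)/(1.05 − 0.65) = 0.3601/0.4000 = 0.9001

p = 0.9001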